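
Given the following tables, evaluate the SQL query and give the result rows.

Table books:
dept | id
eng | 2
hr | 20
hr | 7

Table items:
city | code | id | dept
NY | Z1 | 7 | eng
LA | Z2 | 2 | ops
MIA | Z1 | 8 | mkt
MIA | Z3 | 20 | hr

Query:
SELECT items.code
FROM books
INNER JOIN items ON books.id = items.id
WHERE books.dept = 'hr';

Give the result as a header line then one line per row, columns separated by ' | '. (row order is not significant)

After JOIN items (3 rows):
books.dept | books.id | items.city | items.code | items.id | items.dept
eng | 2 | LA | Z2 | 2 | ops
hr | 20 | MIA | Z3 | 20 | hr
hr | 7 | NY | Z1 | 7 | eng
After WHERE (2 rows):
books.dept | books.id | items.city | items.code | items.id | items.dept
hr | 20 | MIA | Z3 | 20 | hr
hr | 7 | NY | Z1 | 7 | eng
After SELECT (2 rows):
items.code
Z3
Z1

== RESULT ==
items.code
Z3
Z1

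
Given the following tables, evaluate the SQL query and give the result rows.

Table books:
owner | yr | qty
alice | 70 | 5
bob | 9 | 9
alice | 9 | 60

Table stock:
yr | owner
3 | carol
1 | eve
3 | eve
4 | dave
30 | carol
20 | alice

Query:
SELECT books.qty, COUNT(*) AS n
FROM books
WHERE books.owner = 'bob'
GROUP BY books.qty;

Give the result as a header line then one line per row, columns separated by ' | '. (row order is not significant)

After WHERE (1 rows):
books.owner | books.yr | books.qty
bob | 9 | 9
After GROUP BY (1 rows):
books.qty | n
9 | 1

== RESULT ==
books.qty | n
9 | 1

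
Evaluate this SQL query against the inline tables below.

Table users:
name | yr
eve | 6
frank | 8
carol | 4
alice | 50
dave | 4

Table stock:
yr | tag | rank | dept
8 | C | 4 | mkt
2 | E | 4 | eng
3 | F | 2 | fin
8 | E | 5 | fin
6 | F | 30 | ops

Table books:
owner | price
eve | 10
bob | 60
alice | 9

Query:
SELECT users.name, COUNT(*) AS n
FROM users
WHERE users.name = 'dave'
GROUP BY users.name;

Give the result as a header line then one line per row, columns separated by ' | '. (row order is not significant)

== RESULT ==
users.name | n
dave | 1

Derivation:
After WHERE (1 rows):
users.name | users.yr
dave | 4
After GROUP BY (1 rows):
users.name | n
dave | 1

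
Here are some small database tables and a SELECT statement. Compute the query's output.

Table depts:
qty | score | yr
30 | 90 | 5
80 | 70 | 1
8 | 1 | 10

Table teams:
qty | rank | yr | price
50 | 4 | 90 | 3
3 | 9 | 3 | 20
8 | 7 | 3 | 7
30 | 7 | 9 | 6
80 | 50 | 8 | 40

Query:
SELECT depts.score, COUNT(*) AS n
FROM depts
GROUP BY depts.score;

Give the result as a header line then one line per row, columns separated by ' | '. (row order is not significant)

== RESULT ==
depts.score | n
90 | 1
70 | 1
1 | 1

Derivation:
After GROUP BY (3 rows):
depts.score | n
90 | 1
70 | 1
1 | 1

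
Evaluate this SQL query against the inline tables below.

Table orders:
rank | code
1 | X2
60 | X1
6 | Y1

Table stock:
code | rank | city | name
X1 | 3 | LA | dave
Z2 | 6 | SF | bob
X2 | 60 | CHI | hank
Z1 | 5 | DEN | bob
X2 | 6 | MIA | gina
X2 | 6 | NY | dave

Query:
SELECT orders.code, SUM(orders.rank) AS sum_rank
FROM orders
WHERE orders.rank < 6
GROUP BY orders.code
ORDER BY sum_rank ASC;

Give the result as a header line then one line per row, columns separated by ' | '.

After WHERE (1 rows):
orders.rank | orders.code
1 | X2
After GROUP BY (1 rows):
orders.code | sum_rank
X2 | 1
After ORDER BY (1 rows):
orders.code | sum_rank
X2 | 1

== RESULT ==
orders.code | sum_rank
X2 | 1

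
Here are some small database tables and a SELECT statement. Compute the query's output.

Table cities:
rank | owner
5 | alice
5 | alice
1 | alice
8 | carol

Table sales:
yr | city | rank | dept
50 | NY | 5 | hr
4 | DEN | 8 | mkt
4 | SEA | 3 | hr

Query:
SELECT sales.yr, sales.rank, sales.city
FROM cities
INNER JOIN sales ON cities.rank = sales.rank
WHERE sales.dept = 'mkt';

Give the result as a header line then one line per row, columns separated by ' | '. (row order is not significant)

After JOIN sales (3 rows):
cities.rank | cities.owner | sales.yr | sales.city | sales.rank | sales.dept
5 | alice | 50 | NY | 5 | hr
5 | alice | 50 | NY | 5 | hr
8 | carol | 4 | DEN | 8 | mkt
After WHERE (1 rows):
cities.rank | cities.owner | sales.yr | sales.city | sales.rank | sales.dept
8 | carol | 4 | DEN | 8 | mkt
After SELECT (1 rows):
sales.yr | sales.rank | sales.city
4 | 8 | DEN

== RESULT ==
sales.yr | sales.rank | sales.city
4 | 8 | DEN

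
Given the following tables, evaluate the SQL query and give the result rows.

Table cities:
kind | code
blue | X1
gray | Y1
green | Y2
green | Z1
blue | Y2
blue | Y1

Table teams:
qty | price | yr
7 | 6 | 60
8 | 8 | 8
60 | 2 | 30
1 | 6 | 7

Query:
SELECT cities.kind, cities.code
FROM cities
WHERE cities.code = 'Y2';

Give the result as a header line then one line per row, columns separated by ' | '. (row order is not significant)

After WHERE (2 rows):
cities.kind | cities.code
green | Y2
blue | Y2
After SELECT (2 rows):
cities.kind | cities.code
green | Y2
blue | Y2

== RESULT ==
cities.kind | cities.code
green | Y2
blue | Y2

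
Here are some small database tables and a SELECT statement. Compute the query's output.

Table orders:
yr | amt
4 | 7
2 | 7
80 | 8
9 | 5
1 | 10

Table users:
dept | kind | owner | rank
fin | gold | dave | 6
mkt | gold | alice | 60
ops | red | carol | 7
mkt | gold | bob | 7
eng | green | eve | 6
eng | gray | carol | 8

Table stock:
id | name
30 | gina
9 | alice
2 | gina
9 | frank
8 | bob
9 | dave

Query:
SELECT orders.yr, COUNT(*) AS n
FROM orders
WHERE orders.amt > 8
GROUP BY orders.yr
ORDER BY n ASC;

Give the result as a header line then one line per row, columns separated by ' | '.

== RESULT ==
orders.yr | n
1 | 1

Derivation:
After WHERE (1 rows):
orders.yr | orders.amt
1 | 10
After GROUP BY (1 rows):
orders.yr | n
1 | 1
After ORDER BY (1 rows):
orders.yr | n
1 | 1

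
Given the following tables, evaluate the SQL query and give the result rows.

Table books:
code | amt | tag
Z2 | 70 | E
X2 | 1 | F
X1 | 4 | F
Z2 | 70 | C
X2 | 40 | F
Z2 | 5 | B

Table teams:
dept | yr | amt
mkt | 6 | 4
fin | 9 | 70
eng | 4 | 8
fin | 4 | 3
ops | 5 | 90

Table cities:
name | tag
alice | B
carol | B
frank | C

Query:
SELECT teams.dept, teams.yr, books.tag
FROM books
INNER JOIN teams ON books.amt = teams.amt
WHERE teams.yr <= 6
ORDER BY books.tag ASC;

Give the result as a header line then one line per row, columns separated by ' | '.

== RESULT ==
teams.dept | teams.yr | books.tag
mkt | 6 | F

Derivation:
After JOIN teams (3 rows):
books.code | books.amt | books.tag | teams.dept | teams.yr | teams.amt
Z2 | 70 | E | fin | 9 | 70
X1 | 4 | F | mkt | 6 | 4
Z2 | 70 | C | fin | 9 | 70
After WHERE (1 rows):
books.code | books.amt | books.tag | teams.dept | teams.yr | teams.amt
X1 | 4 | F | mkt | 6 | 4
After SELECT (1 rows):
teams.dept | teams.yr | books.tag
mkt | 6 | F
After ORDER BY (1 rows):
teams.dept | teams.yr | books.tag
mkt | 6 | F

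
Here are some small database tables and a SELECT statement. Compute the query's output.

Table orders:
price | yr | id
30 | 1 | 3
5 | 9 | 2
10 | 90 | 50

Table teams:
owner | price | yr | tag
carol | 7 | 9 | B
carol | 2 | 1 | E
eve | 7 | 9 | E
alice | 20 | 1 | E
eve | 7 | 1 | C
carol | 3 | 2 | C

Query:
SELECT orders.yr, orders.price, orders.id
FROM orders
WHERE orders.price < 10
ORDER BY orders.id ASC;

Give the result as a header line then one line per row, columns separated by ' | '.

After WHERE (1 rows):
orders.price | orders.yr | orders.id
5 | 9 | 2
After SELECT (1 rows):
orders.yr | orders.price | orders.id
9 | 5 | 2
After ORDER BY (1 rows):
orders.yr | orders.price | orders.id
9 | 5 | 2

== RESULT ==
orders.yr | orders.price | orders.id
9 | 5 | 2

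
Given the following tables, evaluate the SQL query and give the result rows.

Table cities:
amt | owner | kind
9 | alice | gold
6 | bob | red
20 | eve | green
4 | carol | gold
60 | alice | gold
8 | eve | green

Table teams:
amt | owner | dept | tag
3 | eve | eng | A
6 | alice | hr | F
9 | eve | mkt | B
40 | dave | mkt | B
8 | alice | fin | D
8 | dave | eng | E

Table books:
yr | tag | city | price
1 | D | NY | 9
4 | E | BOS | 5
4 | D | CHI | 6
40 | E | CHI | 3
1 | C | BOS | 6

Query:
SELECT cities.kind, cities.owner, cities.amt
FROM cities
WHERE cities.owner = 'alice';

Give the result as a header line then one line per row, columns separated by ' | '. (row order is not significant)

== RESULT ==
cities.kind | cities.owner | cities.amt
gold | alice | 9
gold | alice | 60

Derivation:
After WHERE (2 rows):
cities.amt | cities.owner | cities.kind
9 | alice | gold
60 | alice | gold
After SELECT (2 rows):
cities.kind | cities.owner | cities.amt
gold | alice | 9
gold | alice | 60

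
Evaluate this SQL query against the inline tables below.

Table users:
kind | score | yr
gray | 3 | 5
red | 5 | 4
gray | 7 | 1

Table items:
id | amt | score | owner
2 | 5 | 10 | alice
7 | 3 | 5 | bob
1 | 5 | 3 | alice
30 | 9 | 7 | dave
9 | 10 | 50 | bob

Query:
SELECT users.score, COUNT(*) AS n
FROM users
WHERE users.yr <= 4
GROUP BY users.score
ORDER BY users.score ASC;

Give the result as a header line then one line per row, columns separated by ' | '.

After WHERE (2 rows):
users.kind | users.score | users.yr
red | 5 | 4
gray | 7 | 1
After GROUP BY (2 rows):
users.score | n
5 | 1
7 | 1
After ORDER BY (2 rows):
users.score | n
5 | 1
7 | 1

== RESULT ==
users.score | n
5 | 1
7 | 1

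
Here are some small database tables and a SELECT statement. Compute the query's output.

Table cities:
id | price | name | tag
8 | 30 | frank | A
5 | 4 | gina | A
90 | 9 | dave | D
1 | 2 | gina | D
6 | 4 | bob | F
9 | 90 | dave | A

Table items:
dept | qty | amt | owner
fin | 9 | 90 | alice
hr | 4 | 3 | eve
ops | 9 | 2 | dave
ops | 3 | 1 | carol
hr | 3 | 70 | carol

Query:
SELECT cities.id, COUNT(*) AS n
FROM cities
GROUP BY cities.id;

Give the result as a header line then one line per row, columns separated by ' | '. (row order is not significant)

After GROUP BY (6 rows):
cities.id | n
8 | 1
5 | 1
90 | 1
1 | 1
6 | 1
9 | 1

== RESULT ==
cities.id | n
8 | 1
5 | 1
90 | 1
1 | 1
6 | 1
9 | 1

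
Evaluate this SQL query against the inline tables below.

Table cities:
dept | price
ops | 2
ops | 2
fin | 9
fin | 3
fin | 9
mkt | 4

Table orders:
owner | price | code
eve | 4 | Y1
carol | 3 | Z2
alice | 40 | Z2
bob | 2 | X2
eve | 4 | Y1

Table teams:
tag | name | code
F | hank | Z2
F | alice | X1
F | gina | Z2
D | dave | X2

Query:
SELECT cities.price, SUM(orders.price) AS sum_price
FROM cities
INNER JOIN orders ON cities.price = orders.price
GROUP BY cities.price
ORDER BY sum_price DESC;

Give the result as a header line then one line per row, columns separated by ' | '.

== RESULT ==
cities.price | sum_price
4 | 8
2 | 4
3 | 3

Derivation:
After JOIN orders (5 rows):
cities.dept | cities.price | orders.owner | orders.price | orders.code
ops | 2 | bob | 2 | X2
ops | 2 | bob | 2 | X2
fin | 3 | carol | 3 | Z2
mkt | 4 | eve | 4 | Y1
mkt | 4 | eve | 4 | Y1
After GROUP BY (3 rows):
cities.price | sum_price
2 | 4
3 | 3
4 | 8
After ORDER BY (3 rows):
cities.price | sum_price
4 | 8
2 | 4
3 | 3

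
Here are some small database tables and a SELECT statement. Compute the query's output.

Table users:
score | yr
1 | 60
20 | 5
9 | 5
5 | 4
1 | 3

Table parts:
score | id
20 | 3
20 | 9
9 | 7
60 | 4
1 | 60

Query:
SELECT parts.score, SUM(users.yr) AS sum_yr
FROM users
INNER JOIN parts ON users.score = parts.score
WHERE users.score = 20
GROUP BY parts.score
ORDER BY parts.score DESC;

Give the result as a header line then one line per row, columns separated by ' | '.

After JOIN parts (5 rows):
users.score | users.yr | parts.score | parts.id
1 | 60 | 1 | 60
20 | 5 | 20 | 3
20 | 5 | 20 | 9
9 | 5 | 9 | 7
1 | 3 | 1 | 60
After WHERE (2 rows):
users.score | users.yr | parts.score | parts.id
20 | 5 | 20 | 3
20 | 5 | 20 | 9
After GROUP BY (1 rows):
parts.score | sum_yr
20 | 10
After ORDER BY (1 rows):
parts.score | sum_yr
20 | 10

== RESULT ==
parts.score | sum_yr
20 | 10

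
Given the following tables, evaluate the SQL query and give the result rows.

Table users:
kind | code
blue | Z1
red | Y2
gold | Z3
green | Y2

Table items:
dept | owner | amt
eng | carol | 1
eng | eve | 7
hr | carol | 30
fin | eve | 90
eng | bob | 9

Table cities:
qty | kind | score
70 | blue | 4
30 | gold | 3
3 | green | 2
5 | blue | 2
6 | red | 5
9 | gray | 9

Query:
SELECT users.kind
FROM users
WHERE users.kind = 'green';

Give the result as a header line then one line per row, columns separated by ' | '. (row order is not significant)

== RESULT ==
users.kind
green

Derivation:
After WHERE (1 rows):
users.kind | users.code
green | Y2
After SELECT (1 rows):
users.kind
green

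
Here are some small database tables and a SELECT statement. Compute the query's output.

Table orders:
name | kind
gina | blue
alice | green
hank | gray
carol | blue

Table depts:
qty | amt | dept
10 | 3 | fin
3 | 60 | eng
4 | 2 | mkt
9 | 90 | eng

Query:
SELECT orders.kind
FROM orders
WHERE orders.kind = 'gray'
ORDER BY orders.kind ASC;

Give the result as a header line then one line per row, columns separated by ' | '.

After WHERE (1 rows):
orders.name | orders.kind
hank | gray
After SELECT (1 rows):
orders.kind
gray
After ORDER BY (1 rows):
orders.kind
gray

== RESULT ==
orders.kind
gray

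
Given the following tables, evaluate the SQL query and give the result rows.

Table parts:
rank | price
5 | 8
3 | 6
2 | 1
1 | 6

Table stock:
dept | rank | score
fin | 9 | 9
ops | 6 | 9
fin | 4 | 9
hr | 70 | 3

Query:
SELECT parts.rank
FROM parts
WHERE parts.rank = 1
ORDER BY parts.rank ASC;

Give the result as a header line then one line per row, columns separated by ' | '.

== RESULT ==
parts.rank
1

Derivation:
After WHERE (1 rows):
parts.rank | parts.price
1 | 6
After SELECT (1 rows):
parts.rank
1
After ORDER BY (1 rows):
parts.rank
1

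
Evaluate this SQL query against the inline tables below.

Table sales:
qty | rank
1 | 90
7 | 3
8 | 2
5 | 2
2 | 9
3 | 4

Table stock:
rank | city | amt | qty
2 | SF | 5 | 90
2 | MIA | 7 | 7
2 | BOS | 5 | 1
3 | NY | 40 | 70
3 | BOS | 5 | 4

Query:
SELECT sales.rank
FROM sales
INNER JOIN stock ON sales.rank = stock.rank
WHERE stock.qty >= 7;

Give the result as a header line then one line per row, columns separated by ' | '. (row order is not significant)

== RESULT ==
sales.rank
3
2
2
2
2

Derivation:
After JOIN stock (8 rows):
sales.qty | sales.rank | stock.rank | stock.city | stock.amt | stock.qty
7 | 3 | 3 | NY | 40 | 70
7 | 3 | 3 | BOS | 5 | 4
8 | 2 | 2 | SF | 5 | 90
8 | 2 | 2 | MIA | 7 | 7
8 | 2 | 2 | BOS | 5 | 1
5 | 2 | 2 | SF | 5 | 90
5 | 2 | 2 | MIA | 7 | 7
5 | 2 | 2 | BOS | 5 | 1
After WHERE (5 rows):
sales.qty | sales.rank | stock.rank | stock.city | stock.amt | stock.qty
7 | 3 | 3 | NY | 40 | 70
8 | 2 | 2 | SF | 5 | 90
8 | 2 | 2 | MIA | 7 | 7
5 | 2 | 2 | SF | 5 | 90
5 | 2 | 2 | MIA | 7 | 7
After SELECT (5 rows):
sales.rank
3
2
2
2
2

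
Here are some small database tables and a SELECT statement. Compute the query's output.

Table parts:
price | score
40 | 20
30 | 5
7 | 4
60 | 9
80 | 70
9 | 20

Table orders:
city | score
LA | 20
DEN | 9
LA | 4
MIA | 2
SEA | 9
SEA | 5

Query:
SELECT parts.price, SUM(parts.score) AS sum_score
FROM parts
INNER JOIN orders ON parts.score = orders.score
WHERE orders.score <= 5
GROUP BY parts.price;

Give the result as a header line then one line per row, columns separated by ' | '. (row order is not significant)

== RESULT ==
parts.price | sum_score
30 | 5
7 | 4

Derivation:
After JOIN orders (6 rows):
parts.price | parts.score | orders.city | orders.score
40 | 20 | LA | 20
30 | 5 | SEA | 5
7 | 4 | LA | 4
60 | 9 | DEN | 9
60 | 9 | SEA | 9
9 | 20 | LA | 20
After WHERE (2 rows):
parts.price | parts.score | orders.city | orders.score
30 | 5 | SEA | 5
7 | 4 | LA | 4
After GROUP BY (2 rows):
parts.price | sum_score
30 | 5
7 | 4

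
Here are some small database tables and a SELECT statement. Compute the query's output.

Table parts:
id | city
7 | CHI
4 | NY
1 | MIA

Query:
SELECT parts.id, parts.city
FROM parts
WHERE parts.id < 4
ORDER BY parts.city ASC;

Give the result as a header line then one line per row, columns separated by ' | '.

After WHERE (1 rows):
parts.id | parts.city
1 | MIA
After SELECT (1 rows):
parts.id | parts.city
1 | MIA
After ORDER BY (1 rows):
parts.id | parts.city
1 | MIA

== RESULT ==
parts.id | parts.city
1 | MIA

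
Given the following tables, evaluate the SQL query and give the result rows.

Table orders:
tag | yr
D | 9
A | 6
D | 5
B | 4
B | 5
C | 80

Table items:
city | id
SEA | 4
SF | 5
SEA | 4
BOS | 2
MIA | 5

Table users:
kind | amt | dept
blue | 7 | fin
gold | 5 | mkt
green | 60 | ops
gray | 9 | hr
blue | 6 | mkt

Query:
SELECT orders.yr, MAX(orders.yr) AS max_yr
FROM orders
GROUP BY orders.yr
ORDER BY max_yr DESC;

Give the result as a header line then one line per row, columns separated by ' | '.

After GROUP BY (5 rows):
orders.yr | max_yr
9 | 9
6 | 6
5 | 5
4 | 4
80 | 80
After ORDER BY (5 rows):
orders.yr | max_yr
80 | 80
9 | 9
6 | 6
5 | 5
4 | 4

== RESULT ==
orders.yr | max_yr
80 | 80
9 | 9
6 | 6
5 | 5
4 | 4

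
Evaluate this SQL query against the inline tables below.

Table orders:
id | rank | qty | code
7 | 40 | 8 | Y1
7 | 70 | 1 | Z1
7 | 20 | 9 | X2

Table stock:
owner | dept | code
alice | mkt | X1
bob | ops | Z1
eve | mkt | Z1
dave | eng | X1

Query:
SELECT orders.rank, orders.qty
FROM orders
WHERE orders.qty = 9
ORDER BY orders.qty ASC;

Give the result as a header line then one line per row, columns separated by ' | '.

== RESULT ==
orders.rank | orders.qty
20 | 9

Derivation:
After WHERE (1 rows):
orders.id | orders.rank | orders.qty | orders.code
7 | 20 | 9 | X2
After SELECT (1 rows):
orders.rank | orders.qty
20 | 9
After ORDER BY (1 rows):
orders.rank | orders.qty
20 | 9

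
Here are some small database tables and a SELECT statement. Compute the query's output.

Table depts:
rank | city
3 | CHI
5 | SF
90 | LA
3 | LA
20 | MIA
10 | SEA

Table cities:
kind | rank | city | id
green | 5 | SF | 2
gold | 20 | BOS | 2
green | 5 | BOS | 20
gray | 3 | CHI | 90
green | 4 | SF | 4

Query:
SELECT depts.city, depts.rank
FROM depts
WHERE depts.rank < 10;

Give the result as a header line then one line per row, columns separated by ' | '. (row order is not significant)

After WHERE (3 rows):
depts.rank | depts.city
3 | CHI
5 | SF
3 | LA
After SELECT (3 rows):
depts.city | depts.rank
CHI | 3
SF | 5
LA | 3

== RESULT ==
depts.city | depts.rank
CHI | 3
SF | 5
LA | 3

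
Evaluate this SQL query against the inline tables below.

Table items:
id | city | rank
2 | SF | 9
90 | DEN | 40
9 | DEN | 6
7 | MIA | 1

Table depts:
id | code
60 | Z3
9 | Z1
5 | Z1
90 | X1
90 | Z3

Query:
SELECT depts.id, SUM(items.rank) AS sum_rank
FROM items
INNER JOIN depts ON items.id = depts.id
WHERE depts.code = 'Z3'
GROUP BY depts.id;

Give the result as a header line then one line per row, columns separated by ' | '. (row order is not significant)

After JOIN depts (3 rows):
items.id | items.city | items.rank | depts.id | depts.code
90 | DEN | 40 | 90 | X1
90 | DEN | 40 | 90 | Z3
9 | DEN | 6 | 9 | Z1
After WHERE (1 rows):
items.id | items.city | items.rank | depts.id | depts.code
90 | DEN | 40 | 90 | Z3
After GROUP BY (1 rows):
depts.id | sum_rank
90 | 40

== RESULT ==
depts.id | sum_rank
90 | 40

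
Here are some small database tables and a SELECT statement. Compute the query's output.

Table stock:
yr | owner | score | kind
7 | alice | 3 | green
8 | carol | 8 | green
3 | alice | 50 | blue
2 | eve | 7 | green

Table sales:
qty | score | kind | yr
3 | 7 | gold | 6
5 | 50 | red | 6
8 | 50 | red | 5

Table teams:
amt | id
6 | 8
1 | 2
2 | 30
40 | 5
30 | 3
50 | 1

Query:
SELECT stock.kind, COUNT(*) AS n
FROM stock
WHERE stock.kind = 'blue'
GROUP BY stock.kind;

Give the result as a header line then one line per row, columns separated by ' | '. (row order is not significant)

After WHERE (1 rows):
stock.yr | stock.owner | stock.score | stock.kind
3 | alice | 50 | blue
After GROUP BY (1 rows):
stock.kind | n
blue | 1

== RESULT ==
stock.kind | n
blue | 1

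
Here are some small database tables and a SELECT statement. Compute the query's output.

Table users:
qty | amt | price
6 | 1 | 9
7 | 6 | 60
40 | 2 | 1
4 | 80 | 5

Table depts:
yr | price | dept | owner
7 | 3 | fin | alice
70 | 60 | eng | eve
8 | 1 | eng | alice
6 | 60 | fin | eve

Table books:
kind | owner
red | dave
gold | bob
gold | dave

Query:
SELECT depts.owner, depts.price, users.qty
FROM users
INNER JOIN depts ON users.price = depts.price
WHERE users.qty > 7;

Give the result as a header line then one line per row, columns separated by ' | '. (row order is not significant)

After JOIN depts (3 rows):
users.qty | users.amt | users.price | depts.yr | depts.price | depts.dept | depts.owner
7 | 6 | 60 | 70 | 60 | eng | eve
7 | 6 | 60 | 6 | 60 | fin | eve
40 | 2 | 1 | 8 | 1 | eng | alice
After WHERE (1 rows):
users.qty | users.amt | users.price | depts.yr | depts.price | depts.dept | depts.owner
40 | 2 | 1 | 8 | 1 | eng | alice
After SELECT (1 rows):
depts.owner | depts.price | users.qty
alice | 1 | 40

== RESULT ==
depts.owner | depts.price | users.qty
alice | 1 | 40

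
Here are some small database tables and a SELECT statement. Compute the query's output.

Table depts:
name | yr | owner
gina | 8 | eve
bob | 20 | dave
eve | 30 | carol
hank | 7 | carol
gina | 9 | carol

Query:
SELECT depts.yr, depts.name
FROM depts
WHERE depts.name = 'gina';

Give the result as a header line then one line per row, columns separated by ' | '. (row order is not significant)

After WHERE (2 rows):
depts.name | depts.yr | depts.owner
gina | 8 | eve
gina | 9 | carol
After SELECT (2 rows):
depts.yr | depts.name
8 | gina
9 | gina

== RESULT ==
depts.yr | depts.name
8 | gina
9 | gina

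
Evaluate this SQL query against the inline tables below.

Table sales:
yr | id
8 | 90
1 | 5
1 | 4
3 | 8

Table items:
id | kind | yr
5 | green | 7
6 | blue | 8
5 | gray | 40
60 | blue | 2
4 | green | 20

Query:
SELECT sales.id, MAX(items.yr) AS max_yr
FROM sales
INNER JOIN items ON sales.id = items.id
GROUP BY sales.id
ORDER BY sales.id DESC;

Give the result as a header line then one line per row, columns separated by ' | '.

== RESULT ==
sales.id | max_yr
5 | 40
4 | 20

Derivation:
After JOIN items (3 rows):
sales.yr | sales.id | items.id | items.kind | items.yr
1 | 5 | 5 | green | 7
1 | 5 | 5 | gray | 40
1 | 4 | 4 | green | 20
After GROUP BY (2 rows):
sales.id | max_yr
5 | 40
4 | 20
After ORDER BY (2 rows):
sales.id | max_yr
5 | 40
4 | 20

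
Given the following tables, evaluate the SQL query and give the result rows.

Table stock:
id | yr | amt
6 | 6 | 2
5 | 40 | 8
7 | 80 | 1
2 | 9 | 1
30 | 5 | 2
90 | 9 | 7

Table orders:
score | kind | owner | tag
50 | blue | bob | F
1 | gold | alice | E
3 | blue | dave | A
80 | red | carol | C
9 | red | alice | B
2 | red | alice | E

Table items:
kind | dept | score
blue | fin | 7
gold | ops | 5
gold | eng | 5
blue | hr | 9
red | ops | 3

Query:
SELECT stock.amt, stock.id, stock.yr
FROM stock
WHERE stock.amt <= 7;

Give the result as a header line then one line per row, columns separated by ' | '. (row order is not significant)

== RESULT ==
stock.amt | stock.id | stock.yr
2 | 6 | 6
1 | 7 | 80
1 | 2 | 9
2 | 30 | 5
7 | 90 | 9

Derivation:
After WHERE (5 rows):
stock.id | stock.yr | stock.amt
6 | 6 | 2
7 | 80 | 1
2 | 9 | 1
30 | 5 | 2
90 | 9 | 7
After SELECT (5 rows):
stock.amt | stock.id | stock.yr
2 | 6 | 6
1 | 7 | 80
1 | 2 | 9
2 | 30 | 5
7 | 90 | 9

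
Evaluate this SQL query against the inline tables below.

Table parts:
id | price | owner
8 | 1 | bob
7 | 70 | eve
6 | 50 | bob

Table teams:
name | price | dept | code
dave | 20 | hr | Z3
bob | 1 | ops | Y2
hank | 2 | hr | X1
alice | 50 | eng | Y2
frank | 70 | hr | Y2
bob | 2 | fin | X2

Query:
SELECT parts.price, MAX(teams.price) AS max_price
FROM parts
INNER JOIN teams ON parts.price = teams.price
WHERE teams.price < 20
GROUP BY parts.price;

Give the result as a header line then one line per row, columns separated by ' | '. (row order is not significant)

After JOIN teams (3 rows):
parts.id | parts.price | parts.owner | teams.name | teams.price | teams.dept | teams.code
8 | 1 | bob | bob | 1 | ops | Y2
7 | 70 | eve | frank | 70 | hr | Y2
6 | 50 | bob | alice | 50 | eng | Y2
After WHERE (1 rows):
parts.id | parts.price | parts.owner | teams.name | teams.price | teams.dept | teams.code
8 | 1 | bob | bob | 1 | ops | Y2
After GROUP BY (1 rows):
parts.price | max_price
1 | 1

== RESULT ==
parts.price | max_price
1 | 1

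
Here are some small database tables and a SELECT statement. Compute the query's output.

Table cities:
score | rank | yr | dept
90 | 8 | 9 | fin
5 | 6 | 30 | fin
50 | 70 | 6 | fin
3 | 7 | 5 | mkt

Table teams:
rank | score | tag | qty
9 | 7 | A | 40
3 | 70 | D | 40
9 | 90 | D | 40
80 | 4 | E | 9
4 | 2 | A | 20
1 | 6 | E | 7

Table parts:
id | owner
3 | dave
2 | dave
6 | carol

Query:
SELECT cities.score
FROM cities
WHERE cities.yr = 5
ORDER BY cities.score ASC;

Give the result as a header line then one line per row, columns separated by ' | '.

After WHERE (1 rows):
cities.score | cities.rank | cities.yr | cities.dept
3 | 7 | 5 | mkt
After SELECT (1 rows):
cities.score
3
After ORDER BY (1 rows):
cities.score
3

== RESULT ==
cities.score
3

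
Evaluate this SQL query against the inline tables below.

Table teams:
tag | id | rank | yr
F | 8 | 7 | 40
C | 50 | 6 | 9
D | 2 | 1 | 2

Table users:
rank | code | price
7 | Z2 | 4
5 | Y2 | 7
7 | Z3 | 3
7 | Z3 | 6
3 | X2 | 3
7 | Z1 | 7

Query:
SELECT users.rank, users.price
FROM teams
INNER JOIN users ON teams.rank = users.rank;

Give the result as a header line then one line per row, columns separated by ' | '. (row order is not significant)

After JOIN users (4 rows):
teams.tag | teams.id | teams.rank | teams.yr | users.rank | users.code | users.price
F | 8 | 7 | 40 | 7 | Z2 | 4
F | 8 | 7 | 40 | 7 | Z3 | 3
F | 8 | 7 | 40 | 7 | Z3 | 6
F | 8 | 7 | 40 | 7 | Z1 | 7
After SELECT (4 rows):
users.rank | users.price
7 | 4
7 | 3
7 | 6
7 | 7

== RESULT ==
users.rank | users.price
7 | 4
7 | 3
7 | 6
7 | 7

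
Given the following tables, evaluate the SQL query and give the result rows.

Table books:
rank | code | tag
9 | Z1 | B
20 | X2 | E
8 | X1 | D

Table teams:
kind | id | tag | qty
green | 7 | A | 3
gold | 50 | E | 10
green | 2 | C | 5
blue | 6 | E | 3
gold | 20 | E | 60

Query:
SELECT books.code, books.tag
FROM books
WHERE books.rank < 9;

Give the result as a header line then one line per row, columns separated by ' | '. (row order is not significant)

After WHERE (1 rows):
books.rank | books.code | books.tag
8 | X1 | D
After SELECT (1 rows):
books.code | books.tag
X1 | D

== RESULT ==
books.code | books.tag
X1 | D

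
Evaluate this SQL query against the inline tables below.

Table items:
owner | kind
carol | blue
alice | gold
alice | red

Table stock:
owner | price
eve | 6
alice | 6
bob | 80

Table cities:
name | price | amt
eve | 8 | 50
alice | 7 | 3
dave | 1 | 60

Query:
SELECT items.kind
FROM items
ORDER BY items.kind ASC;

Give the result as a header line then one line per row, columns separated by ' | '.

== RESULT ==
items.kind
blue
gold
red

Derivation:
After SELECT (3 rows):
items.kind
blue
gold
red
After ORDER BY (3 rows):
items.kind
blue
gold
red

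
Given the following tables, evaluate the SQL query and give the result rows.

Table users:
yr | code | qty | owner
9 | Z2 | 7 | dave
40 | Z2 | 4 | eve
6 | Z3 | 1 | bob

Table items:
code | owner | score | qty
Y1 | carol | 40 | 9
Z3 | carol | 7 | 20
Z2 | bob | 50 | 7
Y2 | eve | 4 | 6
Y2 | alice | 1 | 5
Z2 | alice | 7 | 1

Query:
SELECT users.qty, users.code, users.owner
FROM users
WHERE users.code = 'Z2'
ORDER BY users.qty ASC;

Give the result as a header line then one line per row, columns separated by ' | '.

After WHERE (2 rows):
users.yr | users.code | users.qty | users.owner
9 | Z2 | 7 | dave
40 | Z2 | 4 | eve
After SELECT (2 rows):
users.qty | users.code | users.owner
7 | Z2 | dave
4 | Z2 | eve
After ORDER BY (2 rows):
users.qty | users.code | users.owner
4 | Z2 | eve
7 | Z2 | dave

== RESULT ==
users.qty | users.code | users.owner
4 | Z2 | eve
7 | Z2 | dave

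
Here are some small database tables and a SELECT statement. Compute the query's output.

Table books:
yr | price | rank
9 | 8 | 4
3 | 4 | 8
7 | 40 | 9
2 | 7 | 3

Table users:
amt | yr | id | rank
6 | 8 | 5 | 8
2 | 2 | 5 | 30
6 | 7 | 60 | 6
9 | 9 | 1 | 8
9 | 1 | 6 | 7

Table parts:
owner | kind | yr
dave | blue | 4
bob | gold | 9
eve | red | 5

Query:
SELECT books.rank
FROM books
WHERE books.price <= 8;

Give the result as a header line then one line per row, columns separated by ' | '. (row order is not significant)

After WHERE (3 rows):
books.yr | books.price | books.rank
9 | 8 | 4
3 | 4 | 8
2 | 7 | 3
After SELECT (3 rows):
books.rank
4
8
3

== RESULT ==
books.rank
4
8
3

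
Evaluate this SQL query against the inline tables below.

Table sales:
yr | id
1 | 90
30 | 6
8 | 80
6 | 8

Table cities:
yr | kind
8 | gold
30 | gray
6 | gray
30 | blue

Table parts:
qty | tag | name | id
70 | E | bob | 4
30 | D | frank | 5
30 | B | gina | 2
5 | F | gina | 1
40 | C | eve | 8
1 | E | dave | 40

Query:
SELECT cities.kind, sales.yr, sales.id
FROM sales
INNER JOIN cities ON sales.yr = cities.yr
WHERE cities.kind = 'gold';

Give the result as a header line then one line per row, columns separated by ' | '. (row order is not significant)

After JOIN cities (4 rows):
sales.yr | sales.id | cities.yr | cities.kind
30 | 6 | 30 | gray
30 | 6 | 30 | blue
8 | 80 | 8 | gold
6 | 8 | 6 | gray
After WHERE (1 rows):
sales.yr | sales.id | cities.yr | cities.kind
8 | 80 | 8 | gold
After SELECT (1 rows):
cities.kind | sales.yr | sales.id
gold | 8 | 80

== RESULT ==
cities.kind | sales.yr | sales.id
gold | 8 | 80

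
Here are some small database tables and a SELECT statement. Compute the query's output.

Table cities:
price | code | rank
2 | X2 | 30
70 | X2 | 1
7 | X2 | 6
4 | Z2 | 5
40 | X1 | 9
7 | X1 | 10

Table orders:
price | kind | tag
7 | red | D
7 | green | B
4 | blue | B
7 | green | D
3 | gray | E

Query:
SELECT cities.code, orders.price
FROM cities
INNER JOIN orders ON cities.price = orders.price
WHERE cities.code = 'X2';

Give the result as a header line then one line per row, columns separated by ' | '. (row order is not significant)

== RESULT ==
cities.code | orders.price
X2 | 7
X2 | 7
X2 | 7

Derivation:
After JOIN orders (7 rows):
cities.price | cities.code | cities.rank | orders.price | orders.kind | orders.tag
7 | X2 | 6 | 7 | red | D
7 | X2 | 6 | 7 | green | B
7 | X2 | 6 | 7 | green | D
4 | Z2 | 5 | 4 | blue | B
7 | X1 | 10 | 7 | red | D
7 | X1 | 10 | 7 | green | B
7 | X1 | 10 | 7 | green | D
After WHERE (3 rows):
cities.price | cities.code | cities.rank | orders.price | orders.kind | orders.tag
7 | X2 | 6 | 7 | red | D
7 | X2 | 6 | 7 | green | B
7 | X2 | 6 | 7 | green | D
After SELECT (3 rows):
cities.code | orders.price
X2 | 7
X2 | 7
X2 | 7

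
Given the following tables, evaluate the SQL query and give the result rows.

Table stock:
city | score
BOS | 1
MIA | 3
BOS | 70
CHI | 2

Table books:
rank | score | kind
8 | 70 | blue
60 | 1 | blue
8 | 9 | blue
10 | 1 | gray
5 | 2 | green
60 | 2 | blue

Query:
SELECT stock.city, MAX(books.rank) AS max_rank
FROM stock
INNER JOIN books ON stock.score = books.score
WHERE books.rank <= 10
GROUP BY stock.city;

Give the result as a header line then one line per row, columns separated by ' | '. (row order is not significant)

After JOIN books (5 rows):
stock.city | stock.score | books.rank | books.score | books.kind
BOS | 1 | 60 | 1 | blue
BOS | 1 | 10 | 1 | gray
BOS | 70 | 8 | 70 | blue
CHI | 2 | 5 | 2 | green
CHI | 2 | 60 | 2 | blue
After WHERE (3 rows):
stock.city | stock.score | books.rank | books.score | books.kind
BOS | 1 | 10 | 1 | gray
BOS | 70 | 8 | 70 | blue
CHI | 2 | 5 | 2 | green
After GROUP BY (2 rows):
stock.city | max_rank
BOS | 10
CHI | 5

== RESULT ==
stock.city | max_rank
BOS | 10
CHI | 5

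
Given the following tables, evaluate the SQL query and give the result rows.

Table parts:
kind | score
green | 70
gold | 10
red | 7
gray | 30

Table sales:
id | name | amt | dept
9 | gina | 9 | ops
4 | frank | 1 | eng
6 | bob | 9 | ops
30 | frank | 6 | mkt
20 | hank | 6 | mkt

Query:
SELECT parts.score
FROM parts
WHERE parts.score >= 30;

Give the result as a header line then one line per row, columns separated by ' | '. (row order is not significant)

== RESULT ==
parts.score
70
30

Derivation:
After WHERE (2 rows):
parts.kind | parts.score
green | 70
gray | 30
After SELECT (2 rows):
parts.score
70
30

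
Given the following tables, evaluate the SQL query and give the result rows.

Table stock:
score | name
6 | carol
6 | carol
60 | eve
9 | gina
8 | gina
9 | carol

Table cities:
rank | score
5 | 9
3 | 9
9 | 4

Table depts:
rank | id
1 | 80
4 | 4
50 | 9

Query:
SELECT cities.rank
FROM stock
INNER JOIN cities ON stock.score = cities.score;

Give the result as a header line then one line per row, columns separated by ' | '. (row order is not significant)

After JOIN cities (4 rows):
stock.score | stock.name | cities.rank | cities.score
9 | gina | 5 | 9
9 | gina | 3 | 9
9 | carol | 5 | 9
9 | carol | 3 | 9
After SELECT (4 rows):
cities.rank
5
3
5
3

== RESULT ==
cities.rank
5
3
5
3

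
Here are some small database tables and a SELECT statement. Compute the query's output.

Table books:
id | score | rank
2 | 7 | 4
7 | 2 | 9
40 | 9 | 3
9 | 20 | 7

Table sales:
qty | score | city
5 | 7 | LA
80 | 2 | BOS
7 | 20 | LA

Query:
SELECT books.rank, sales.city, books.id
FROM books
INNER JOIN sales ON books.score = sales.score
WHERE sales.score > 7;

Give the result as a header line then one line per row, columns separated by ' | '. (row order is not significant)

After JOIN sales (3 rows):
books.id | books.score | books.rank | sales.qty | sales.score | sales.city
2 | 7 | 4 | 5 | 7 | LA
7 | 2 | 9 | 80 | 2 | BOS
9 | 20 | 7 | 7 | 20 | LA
After WHERE (1 rows):
books.id | books.score | books.rank | sales.qty | sales.score | sales.city
9 | 20 | 7 | 7 | 20 | LA
After SELECT (1 rows):
books.rank | sales.city | books.id
7 | LA | 9

== RESULT ==
books.rank | sales.city | books.id
7 | LA | 9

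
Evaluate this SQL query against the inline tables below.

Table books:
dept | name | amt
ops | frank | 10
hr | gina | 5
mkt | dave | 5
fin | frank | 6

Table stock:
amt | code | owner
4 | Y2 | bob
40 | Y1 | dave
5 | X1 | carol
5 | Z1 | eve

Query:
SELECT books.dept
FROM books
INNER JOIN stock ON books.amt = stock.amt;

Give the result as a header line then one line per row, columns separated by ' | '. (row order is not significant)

== RESULT ==
books.dept
hr
hr
mkt
mkt

Derivation:
After JOIN stock (4 rows):
books.dept | books.name | books.amt | stock.amt | stock.code | stock.owner
hr | gina | 5 | 5 | X1 | carol
hr | gina | 5 | 5 | Z1 | eve
mkt | dave | 5 | 5 | X1 | carol
mkt | dave | 5 | 5 | Z1 | eve
After SELECT (4 rows):
books.dept
hr
hr
mkt
mkt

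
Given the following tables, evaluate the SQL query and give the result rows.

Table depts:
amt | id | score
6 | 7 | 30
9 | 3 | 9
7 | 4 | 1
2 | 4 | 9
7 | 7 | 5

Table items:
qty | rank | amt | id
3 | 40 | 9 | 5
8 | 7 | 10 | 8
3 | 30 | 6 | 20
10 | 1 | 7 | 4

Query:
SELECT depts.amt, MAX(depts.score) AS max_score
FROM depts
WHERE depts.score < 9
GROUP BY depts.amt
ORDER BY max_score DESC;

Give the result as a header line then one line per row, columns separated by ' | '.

== RESULT ==
depts.amt | max_score
7 | 5

Derivation:
After WHERE (2 rows):
depts.amt | depts.id | depts.score
7 | 4 | 1
7 | 7 | 5
After GROUP BY (1 rows):
depts.amt | max_score
7 | 5
After ORDER BY (1 rows):
depts.amt | max_score
7 | 5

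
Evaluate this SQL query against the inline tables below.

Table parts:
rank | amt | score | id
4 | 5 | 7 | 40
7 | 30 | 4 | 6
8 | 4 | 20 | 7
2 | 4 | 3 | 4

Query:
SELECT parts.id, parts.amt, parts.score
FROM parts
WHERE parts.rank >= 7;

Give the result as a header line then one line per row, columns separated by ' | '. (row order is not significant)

== RESULT ==
parts.id | parts.amt | parts.score
6 | 30 | 4
7 | 4 | 20

Derivation:
After WHERE (2 rows):
parts.rank | parts.amt | parts.score | parts.id
7 | 30 | 4 | 6
8 | 4 | 20 | 7
After SELECT (2 rows):
parts.id | parts.amt | parts.score
6 | 30 | 4
7 | 4 | 20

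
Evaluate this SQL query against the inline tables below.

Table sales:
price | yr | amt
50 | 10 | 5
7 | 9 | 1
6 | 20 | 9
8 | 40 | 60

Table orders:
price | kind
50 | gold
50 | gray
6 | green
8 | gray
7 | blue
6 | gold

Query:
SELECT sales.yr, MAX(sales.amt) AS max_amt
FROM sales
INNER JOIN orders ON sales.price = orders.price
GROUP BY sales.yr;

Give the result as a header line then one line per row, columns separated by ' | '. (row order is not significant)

== RESULT ==
sales.yr | max_amt
10 | 5
9 | 1
20 | 9
40 | 60

Derivation:
After JOIN orders (6 rows):
sales.price | sales.yr | sales.amt | orders.price | orders.kind
50 | 10 | 5 | 50 | gold
50 | 10 | 5 | 50 | gray
7 | 9 | 1 | 7 | blue
6 | 20 | 9 | 6 | green
6 | 20 | 9 | 6 | gold
8 | 40 | 60 | 8 | gray
After GROUP BY (4 rows):
sales.yr | max_amt
10 | 5
9 | 1
20 | 9
40 | 60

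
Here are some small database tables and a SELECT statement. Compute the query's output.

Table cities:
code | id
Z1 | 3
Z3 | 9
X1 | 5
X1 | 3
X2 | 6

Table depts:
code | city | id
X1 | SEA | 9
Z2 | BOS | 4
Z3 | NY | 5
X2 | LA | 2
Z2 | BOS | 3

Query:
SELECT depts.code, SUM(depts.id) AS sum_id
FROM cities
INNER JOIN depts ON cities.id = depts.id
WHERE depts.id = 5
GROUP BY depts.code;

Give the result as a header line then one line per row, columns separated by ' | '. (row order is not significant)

After JOIN depts (4 rows):
cities.code | cities.id | depts.code | depts.city | depts.id
Z1 | 3 | Z2 | BOS | 3
Z3 | 9 | X1 | SEA | 9
X1 | 5 | Z3 | NY | 5
X1 | 3 | Z2 | BOS | 3
After WHERE (1 rows):
cities.code | cities.id | depts.code | depts.city | depts.id
X1 | 5 | Z3 | NY | 5
After GROUP BY (1 rows):
depts.code | sum_id
Z3 | 5

== RESULT ==
depts.code | sum_id
Z3 | 5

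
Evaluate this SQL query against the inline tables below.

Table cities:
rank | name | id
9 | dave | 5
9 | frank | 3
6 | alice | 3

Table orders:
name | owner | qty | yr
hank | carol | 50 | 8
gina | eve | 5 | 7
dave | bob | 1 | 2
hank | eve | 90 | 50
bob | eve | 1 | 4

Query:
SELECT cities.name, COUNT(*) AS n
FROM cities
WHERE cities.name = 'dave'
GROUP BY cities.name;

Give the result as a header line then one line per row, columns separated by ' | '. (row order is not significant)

After WHERE (1 rows):
cities.rank | cities.name | cities.id
9 | dave | 5
After GROUP BY (1 rows):
cities.name | n
dave | 1

== RESULT ==
cities.name | n
dave | 1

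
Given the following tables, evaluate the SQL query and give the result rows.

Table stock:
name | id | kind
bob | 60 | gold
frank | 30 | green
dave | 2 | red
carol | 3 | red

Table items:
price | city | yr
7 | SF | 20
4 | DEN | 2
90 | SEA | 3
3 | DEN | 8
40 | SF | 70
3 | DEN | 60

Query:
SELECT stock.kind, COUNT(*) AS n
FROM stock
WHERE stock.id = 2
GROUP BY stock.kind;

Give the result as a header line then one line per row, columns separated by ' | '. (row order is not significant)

== RESULT ==
stock.kind | n
red | 1

Derivation:
After WHERE (1 rows):
stock.name | stock.id | stock.kind
dave | 2 | red
After GROUP BY (1 rows):
stock.kind | n
red | 1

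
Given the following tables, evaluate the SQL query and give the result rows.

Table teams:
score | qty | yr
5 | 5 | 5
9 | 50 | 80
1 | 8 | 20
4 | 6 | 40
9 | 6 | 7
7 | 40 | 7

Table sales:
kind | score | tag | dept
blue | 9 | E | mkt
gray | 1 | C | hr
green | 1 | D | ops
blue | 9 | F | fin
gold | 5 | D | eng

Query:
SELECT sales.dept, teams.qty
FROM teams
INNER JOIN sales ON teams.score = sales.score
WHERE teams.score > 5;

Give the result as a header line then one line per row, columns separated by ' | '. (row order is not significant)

After JOIN sales (7 rows):
teams.score | teams.qty | teams.yr | sales.kind | sales.score | sales.tag | sales.dept
5 | 5 | 5 | gold | 5 | D | eng
9 | 50 | 80 | blue | 9 | E | mkt
9 | 50 | 80 | blue | 9 | F | fin
1 | 8 | 20 | gray | 1 | C | hr
1 | 8 | 20 | green | 1 | D | ops
9 | 6 | 7 | blue | 9 | E | mkt
9 | 6 | 7 | blue | 9 | F | fin
After WHERE (4 rows):
teams.score | teams.qty | teams.yr | sales.kind | sales.score | sales.tag | sales.dept
9 | 50 | 80 | blue | 9 | E | mkt
9 | 50 | 80 | blue | 9 | F | fin
9 | 6 | 7 | blue | 9 | E | mkt
9 | 6 | 7 | blue | 9 | F | fin
After SELECT (4 rows):
sales.dept | teams.qty
mkt | 50
fin | 50
mkt | 6
fin | 6

== RESULT ==
sales.dept | teams.qty
mkt | 50
fin | 50
mkt | 6
fin | 6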